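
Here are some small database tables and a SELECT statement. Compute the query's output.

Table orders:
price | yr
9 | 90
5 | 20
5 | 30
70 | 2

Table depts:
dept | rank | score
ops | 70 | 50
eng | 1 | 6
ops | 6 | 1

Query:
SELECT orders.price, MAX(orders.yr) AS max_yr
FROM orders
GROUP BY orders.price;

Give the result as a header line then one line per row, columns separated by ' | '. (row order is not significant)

== RESULT ==
orders.price | max_yr
9 | 90
5 | 30
70 | 2

Derivation:
After GROUP BY (3 rows):
orders.price | max_yr
9 | 90
5 | 30
70 | 2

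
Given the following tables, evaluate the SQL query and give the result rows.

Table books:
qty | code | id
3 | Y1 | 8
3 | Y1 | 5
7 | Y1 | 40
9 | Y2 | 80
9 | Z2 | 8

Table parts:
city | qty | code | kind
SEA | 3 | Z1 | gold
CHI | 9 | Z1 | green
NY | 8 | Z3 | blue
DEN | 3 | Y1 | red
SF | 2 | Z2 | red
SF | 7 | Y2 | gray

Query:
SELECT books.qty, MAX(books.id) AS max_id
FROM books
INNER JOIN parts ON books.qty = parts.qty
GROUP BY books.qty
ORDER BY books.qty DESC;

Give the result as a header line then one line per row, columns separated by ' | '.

After JOIN parts (7 rows):
books.qty | books.code | books.id | parts.city | parts.qty | parts.code | parts.kind
3 | Y1 | 8 | SEA | 3 | Z1 | gold
3 | Y1 | 8 | DEN | 3 | Y1 | red
3 | Y1 | 5 | SEA | 3 | Z1 | gold
3 | Y1 | 5 | DEN | 3 | Y1 | red
7 | Y1 | 40 | SF | 7 | Y2 | gray
9 | Y2 | 80 | CHI | 9 | Z1 | green
9 | Z2 | 8 | CHI | 9 | Z1 | green
After GROUP BY (3 rows):
books.qty | max_id
3 | 8
7 | 40
9 | 80
After ORDER BY (3 rows):
books.qty | max_id
9 | 80
7 | 40
3 | 8

== RESULT ==
books.qty | max_id
9 | 80
7 | 40
3 | 8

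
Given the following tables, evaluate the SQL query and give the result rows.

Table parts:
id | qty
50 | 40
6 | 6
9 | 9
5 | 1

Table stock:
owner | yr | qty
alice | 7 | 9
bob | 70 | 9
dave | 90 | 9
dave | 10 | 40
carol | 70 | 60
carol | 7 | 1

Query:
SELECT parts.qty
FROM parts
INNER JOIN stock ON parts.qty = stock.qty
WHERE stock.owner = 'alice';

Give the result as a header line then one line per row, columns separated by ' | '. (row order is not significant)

== RESULT ==
parts.qty
9

Derivation:
After JOIN stock (5 rows):
parts.id | parts.qty | stock.owner | stock.yr | stock.qty
50 | 40 | dave | 10 | 40
9 | 9 | alice | 7 | 9
9 | 9 | bob | 70 | 9
9 | 9 | dave | 90 | 9
5 | 1 | carol | 7 | 1
After WHERE (1 rows):
parts.id | parts.qty | stock.owner | stock.yr | stock.qty
9 | 9 | alice | 7 | 9
After SELECT (1 rows):
parts.qty
9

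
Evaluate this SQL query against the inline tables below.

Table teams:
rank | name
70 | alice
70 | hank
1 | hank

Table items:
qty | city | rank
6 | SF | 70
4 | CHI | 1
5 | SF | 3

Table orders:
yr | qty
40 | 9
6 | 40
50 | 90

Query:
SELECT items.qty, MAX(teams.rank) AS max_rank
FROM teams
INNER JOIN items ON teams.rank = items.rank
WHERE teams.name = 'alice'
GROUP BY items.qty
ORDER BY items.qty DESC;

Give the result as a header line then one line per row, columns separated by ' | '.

== RESULT ==
items.qty | max_rank
6 | 70

Derivation:
After JOIN items (3 rows):
teams.rank | teams.name | items.qty | items.city | items.rank
70 | alice | 6 | SF | 70
70 | hank | 6 | SF | 70
1 | hank | 4 | CHI | 1
After WHERE (1 rows):
teams.rank | teams.name | items.qty | items.city | items.rank
70 | alice | 6 | SF | 70
After GROUP BY (1 rows):
items.qty | max_rank
6 | 70
After ORDER BY (1 rows):
items.qty | max_rank
6 | 70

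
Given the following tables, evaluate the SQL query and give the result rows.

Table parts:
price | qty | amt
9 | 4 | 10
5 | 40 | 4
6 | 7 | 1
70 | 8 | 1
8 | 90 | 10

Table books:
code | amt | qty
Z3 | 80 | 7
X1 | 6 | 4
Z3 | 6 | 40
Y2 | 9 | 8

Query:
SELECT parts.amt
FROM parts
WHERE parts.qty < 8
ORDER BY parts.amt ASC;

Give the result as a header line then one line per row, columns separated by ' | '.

== RESULT ==
parts.amt
1
10

Derivation:
After WHERE (2 rows):
parts.price | parts.qty | parts.amt
9 | 4 | 10
6 | 7 | 1
After SELECT (2 rows):
parts.amt
10
1
After ORDER BY (2 rows):
parts.amt
1
10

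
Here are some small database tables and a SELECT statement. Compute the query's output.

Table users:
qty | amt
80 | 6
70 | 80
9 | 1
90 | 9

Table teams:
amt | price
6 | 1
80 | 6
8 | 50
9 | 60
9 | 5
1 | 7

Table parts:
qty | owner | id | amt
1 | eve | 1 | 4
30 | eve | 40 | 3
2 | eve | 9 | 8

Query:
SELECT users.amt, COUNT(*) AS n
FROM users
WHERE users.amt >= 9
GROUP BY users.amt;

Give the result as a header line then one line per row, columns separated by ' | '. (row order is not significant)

After WHERE (2 rows):
users.qty | users.amt
70 | 80
90 | 9
After GROUP BY (2 rows):
users.amt | n
80 | 1
9 | 1

== RESULT ==
users.amt | n
80 | 1
9 | 1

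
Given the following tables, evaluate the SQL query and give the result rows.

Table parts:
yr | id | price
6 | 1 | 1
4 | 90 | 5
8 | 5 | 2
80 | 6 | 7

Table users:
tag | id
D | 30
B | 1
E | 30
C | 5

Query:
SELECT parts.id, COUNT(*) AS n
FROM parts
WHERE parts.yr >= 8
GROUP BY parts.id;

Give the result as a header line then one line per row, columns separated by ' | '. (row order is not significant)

== RESULT ==
parts.id | n
5 | 1
6 | 1

Derivation:
After WHERE (2 rows):
parts.yr | parts.id | parts.price
8 | 5 | 2
80 | 6 | 7
After GROUP BY (2 rows):
parts.id | n
5 | 1
6 | 1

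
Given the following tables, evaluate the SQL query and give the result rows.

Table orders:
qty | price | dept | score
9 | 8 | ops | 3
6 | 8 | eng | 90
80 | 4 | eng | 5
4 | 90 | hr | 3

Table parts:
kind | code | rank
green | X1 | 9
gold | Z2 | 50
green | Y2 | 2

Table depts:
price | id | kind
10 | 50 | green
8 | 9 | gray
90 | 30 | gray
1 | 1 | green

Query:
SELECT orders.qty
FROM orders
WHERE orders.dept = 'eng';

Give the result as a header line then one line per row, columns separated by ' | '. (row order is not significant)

== RESULT ==
orders.qty
6
80

Derivation:
After WHERE (2 rows):
orders.qty | orders.price | orders.dept | orders.score
6 | 8 | eng | 90
80 | 4 | eng | 5
After SELECT (2 rows):
orders.qty
6
80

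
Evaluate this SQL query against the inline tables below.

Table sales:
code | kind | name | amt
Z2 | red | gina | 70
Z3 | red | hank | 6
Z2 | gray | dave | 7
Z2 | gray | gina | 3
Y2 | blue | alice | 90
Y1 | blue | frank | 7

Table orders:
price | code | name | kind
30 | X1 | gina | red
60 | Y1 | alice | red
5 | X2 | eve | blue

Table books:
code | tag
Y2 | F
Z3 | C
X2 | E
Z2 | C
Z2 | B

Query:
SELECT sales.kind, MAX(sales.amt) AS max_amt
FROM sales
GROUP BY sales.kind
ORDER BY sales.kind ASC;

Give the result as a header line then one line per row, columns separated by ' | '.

After GROUP BY (3 rows):
sales.kind | max_amt
red | 70
gray | 7
blue | 90
After ORDER BY (3 rows):
sales.kind | max_amt
blue | 90
gray | 7
red | 70

== RESULT ==
sales.kind | max_amt
blue | 90
gray | 7
red | 70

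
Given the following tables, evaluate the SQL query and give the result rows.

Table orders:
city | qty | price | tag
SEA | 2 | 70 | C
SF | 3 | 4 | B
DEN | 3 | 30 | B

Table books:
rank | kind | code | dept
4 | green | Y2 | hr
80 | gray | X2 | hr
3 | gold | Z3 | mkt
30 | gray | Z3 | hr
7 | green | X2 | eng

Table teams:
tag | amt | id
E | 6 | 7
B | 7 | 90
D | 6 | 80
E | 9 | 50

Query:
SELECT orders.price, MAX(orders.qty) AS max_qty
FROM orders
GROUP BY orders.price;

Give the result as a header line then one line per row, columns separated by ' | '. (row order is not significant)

== RESULT ==
orders.price | max_qty
70 | 2
4 | 3
30 | 3

Derivation:
After GROUP BY (3 rows):
orders.price | max_qty
70 | 2
4 | 3
30 | 3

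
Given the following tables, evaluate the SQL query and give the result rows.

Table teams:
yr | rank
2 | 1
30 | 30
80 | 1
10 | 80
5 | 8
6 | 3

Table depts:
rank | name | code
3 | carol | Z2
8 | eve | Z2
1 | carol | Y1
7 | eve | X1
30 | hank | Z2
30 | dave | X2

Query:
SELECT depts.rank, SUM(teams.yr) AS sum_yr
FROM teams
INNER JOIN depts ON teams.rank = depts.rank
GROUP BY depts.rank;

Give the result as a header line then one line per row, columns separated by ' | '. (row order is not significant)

After JOIN depts (6 rows):
teams.yr | teams.rank | depts.rank | depts.name | depts.code
2 | 1 | 1 | carol | Y1
30 | 30 | 30 | hank | Z2
30 | 30 | 30 | dave | X2
80 | 1 | 1 | carol | Y1
5 | 8 | 8 | eve | Z2
6 | 3 | 3 | carol | Z2
After GROUP BY (4 rows):
depts.rank | sum_yr
1 | 82
30 | 60
8 | 5
3 | 6

== RESULT ==
depts.rank | sum_yr
1 | 82
30 | 60
8 | 5
3 | 6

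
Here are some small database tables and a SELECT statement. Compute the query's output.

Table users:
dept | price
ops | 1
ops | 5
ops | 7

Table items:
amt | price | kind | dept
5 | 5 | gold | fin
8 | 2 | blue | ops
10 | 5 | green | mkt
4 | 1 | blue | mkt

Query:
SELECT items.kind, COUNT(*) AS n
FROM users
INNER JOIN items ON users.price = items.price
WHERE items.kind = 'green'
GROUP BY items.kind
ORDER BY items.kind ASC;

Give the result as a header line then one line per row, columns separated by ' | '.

== RESULT ==
items.kind | n
green | 1

Derivation:
After JOIN items (3 rows):
users.dept | users.price | items.amt | items.price | items.kind | items.dept
ops | 1 | 4 | 1 | blue | mkt
ops | 5 | 5 | 5 | gold | fin
ops | 5 | 10 | 5 | green | mkt
After WHERE (1 rows):
users.dept | users.price | items.amt | items.price | items.kind | items.dept
ops | 5 | 10 | 5 | green | mkt
After GROUP BY (1 rows):
items.kind | n
green | 1
After ORDER BY (1 rows):
items.kind | n
green | 1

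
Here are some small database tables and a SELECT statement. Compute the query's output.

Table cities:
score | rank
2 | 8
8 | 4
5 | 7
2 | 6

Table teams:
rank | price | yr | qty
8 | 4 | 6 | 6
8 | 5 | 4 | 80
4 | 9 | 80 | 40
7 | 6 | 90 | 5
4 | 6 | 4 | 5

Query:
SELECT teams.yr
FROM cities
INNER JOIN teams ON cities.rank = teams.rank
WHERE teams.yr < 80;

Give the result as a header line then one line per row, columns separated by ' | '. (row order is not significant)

== RESULT ==
teams.yr
6
4
4

Derivation:
After JOIN teams (5 rows):
cities.score | cities.rank | teams.rank | teams.price | teams.yr | teams.qty
2 | 8 | 8 | 4 | 6 | 6
2 | 8 | 8 | 5 | 4 | 80
8 | 4 | 4 | 9 | 80 | 40
8 | 4 | 4 | 6 | 4 | 5
5 | 7 | 7 | 6 | 90 | 5
After WHERE (3 rows):
cities.score | cities.rank | teams.rank | teams.price | teams.yr | teams.qty
2 | 8 | 8 | 4 | 6 | 6
2 | 8 | 8 | 5 | 4 | 80
8 | 4 | 4 | 6 | 4 | 5
After SELECT (3 rows):
teams.yr
6
4
4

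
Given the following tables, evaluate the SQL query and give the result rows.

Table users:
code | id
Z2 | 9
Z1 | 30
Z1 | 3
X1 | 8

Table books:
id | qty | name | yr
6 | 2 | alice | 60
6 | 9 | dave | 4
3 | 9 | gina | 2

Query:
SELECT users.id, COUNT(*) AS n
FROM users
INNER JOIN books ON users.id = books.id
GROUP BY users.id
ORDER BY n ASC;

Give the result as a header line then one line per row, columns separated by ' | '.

After JOIN books (1 rows):
users.code | users.id | books.id | books.qty | books.name | books.yr
Z1 | 3 | 3 | 9 | gina | 2
After GROUP BY (1 rows):
users.id | n
3 | 1
After ORDER BY (1 rows):
users.id | n
3 | 1

== RESULT ==
users.id | n
3 | 1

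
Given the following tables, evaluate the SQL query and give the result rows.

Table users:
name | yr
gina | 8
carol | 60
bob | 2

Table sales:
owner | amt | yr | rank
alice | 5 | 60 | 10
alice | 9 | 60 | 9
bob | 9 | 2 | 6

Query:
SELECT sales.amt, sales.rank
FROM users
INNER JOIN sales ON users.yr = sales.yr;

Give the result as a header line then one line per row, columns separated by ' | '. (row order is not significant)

== RESULT ==
sales.amt | sales.rank
5 | 10
9 | 9
9 | 6

Derivation:
After JOIN sales (3 rows):
users.name | users.yr | sales.owner | sales.amt | sales.yr | sales.rank
carol | 60 | alice | 5 | 60 | 10
carol | 60 | alice | 9 | 60 | 9
bob | 2 | bob | 9 | 2 | 6
After SELECT (3 rows):
sales.amt | sales.rank
5 | 10
9 | 9
9 | 6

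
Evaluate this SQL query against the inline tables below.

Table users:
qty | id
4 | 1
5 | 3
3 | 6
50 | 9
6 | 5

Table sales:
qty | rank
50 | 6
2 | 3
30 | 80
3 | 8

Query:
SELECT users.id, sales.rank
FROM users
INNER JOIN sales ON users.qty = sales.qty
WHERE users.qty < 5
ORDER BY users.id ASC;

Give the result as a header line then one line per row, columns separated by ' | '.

== RESULT ==
users.id | sales.rank
6 | 8

Derivation:
After JOIN sales (2 rows):
users.qty | users.id | sales.qty | sales.rank
3 | 6 | 3 | 8
50 | 9 | 50 | 6
After WHERE (1 rows):
users.qty | users.id | sales.qty | sales.rank
3 | 6 | 3 | 8
After SELECT (1 rows):
users.id | sales.rank
6 | 8
After ORDER BY (1 rows):
users.id | sales.rank
6 | 8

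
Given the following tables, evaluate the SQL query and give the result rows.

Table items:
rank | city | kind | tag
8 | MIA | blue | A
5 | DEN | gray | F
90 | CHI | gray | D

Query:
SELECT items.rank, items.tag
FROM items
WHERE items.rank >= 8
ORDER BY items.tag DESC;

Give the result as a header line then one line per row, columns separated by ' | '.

== RESULT ==
items.rank | items.tag
90 | D
8 | A

Derivation:
After WHERE (2 rows):
items.rank | items.city | items.kind | items.tag
8 | MIA | blue | A
90 | CHI | gray | D
After SELECT (2 rows):
items.rank | items.tag
8 | A
90 | D
After ORDER BY (2 rows):
items.rank | items.tag
90 | D
8 | A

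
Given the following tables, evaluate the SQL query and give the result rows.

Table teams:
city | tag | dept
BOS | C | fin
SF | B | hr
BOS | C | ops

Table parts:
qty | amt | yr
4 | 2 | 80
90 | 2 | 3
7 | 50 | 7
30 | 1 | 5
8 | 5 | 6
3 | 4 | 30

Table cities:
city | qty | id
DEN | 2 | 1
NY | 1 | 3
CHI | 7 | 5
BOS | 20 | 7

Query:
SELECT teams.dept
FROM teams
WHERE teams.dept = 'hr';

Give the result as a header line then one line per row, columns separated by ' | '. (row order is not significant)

After WHERE (1 rows):
teams.city | teams.tag | teams.dept
SF | B | hr
After SELECT (1 rows):
teams.dept
hr

== RESULT ==
teams.dept
hr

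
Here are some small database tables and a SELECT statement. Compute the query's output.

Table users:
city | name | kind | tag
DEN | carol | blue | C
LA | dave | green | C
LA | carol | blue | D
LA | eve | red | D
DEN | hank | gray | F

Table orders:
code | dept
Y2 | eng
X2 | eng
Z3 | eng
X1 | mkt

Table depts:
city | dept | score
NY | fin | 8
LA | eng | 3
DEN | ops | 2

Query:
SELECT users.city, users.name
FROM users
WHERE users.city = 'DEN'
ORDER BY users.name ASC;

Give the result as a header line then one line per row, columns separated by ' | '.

After WHERE (2 rows):
users.city | users.name | users.kind | users.tag
DEN | carol | blue | C
DEN | hank | gray | F
After SELECT (2 rows):
users.city | users.name
DEN | carol
DEN | hank
After ORDER BY (2 rows):
users.city | users.name
DEN | carol
DEN | hank

== RESULT ==
users.city | users.name
DEN | carol
DEN | hank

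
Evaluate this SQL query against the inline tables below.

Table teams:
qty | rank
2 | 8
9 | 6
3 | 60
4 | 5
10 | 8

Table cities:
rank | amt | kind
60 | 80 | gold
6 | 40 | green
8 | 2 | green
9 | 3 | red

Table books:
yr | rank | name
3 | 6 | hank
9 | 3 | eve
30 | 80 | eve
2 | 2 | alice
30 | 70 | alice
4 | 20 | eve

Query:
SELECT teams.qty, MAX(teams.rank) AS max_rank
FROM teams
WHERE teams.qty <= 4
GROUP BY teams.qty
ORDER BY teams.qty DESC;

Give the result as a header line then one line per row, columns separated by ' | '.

After WHERE (3 rows):
teams.qty | teams.rank
2 | 8
3 | 60
4 | 5
After GROUP BY (3 rows):
teams.qty | max_rank
2 | 8
3 | 60
4 | 5
After ORDER BY (3 rows):
teams.qty | max_rank
4 | 5
3 | 60
2 | 8

== RESULT ==
teams.qty | max_rank
4 | 5
3 | 60
2 | 8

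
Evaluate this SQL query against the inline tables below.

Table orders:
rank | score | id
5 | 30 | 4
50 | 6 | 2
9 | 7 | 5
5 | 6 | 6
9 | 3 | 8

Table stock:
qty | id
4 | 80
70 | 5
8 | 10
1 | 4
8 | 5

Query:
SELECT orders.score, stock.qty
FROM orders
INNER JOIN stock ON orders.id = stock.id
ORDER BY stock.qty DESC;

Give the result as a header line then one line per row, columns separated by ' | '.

== RESULT ==
orders.score | stock.qty
7 | 70
7 | 8
30 | 1

Derivation:
After JOIN stock (3 rows):
orders.rank | orders.score | orders.id | stock.qty | stock.id
5 | 30 | 4 | 1 | 4
9 | 7 | 5 | 70 | 5
9 | 7 | 5 | 8 | 5
After SELECT (3 rows):
orders.score | stock.qty
30 | 1
7 | 70
7 | 8
After ORDER BY (3 rows):
orders.score | stock.qty
7 | 70
7 | 8
30 | 1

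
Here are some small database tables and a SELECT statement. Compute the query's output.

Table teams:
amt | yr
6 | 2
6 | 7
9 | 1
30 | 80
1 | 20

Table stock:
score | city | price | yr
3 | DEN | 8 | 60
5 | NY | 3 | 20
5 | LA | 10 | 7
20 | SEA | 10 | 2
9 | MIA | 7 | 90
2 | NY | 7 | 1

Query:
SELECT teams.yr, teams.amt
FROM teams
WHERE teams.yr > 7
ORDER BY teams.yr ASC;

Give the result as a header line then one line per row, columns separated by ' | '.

After WHERE (2 rows):
teams.amt | teams.yr
30 | 80
1 | 20
After SELECT (2 rows):
teams.yr | teams.amt
80 | 30
20 | 1
After ORDER BY (2 rows):
teams.yr | teams.amt
20 | 1
80 | 30

== RESULT ==
teams.yr | teams.amt
20 | 1
80 | 30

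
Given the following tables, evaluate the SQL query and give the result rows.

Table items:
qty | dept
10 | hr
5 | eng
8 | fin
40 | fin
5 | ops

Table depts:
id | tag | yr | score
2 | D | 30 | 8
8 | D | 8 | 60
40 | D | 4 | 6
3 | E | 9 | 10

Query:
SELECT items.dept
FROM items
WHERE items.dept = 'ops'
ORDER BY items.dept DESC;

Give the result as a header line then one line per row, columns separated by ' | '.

== RESULT ==
items.dept
ops

Derivation:
After WHERE (1 rows):
items.qty | items.dept
5 | ops
After SELECT (1 rows):
items.dept
ops
After ORDER BY (1 rows):
items.dept
ops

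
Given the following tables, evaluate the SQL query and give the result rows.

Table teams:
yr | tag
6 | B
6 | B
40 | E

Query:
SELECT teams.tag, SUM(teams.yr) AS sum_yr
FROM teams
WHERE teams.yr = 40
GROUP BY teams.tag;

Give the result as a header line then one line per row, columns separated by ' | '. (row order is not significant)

After WHERE (1 rows):
teams.yr | teams.tag
40 | E
After GROUP BY (1 rows):
teams.tag | sum_yr
E | 40

== RESULT ==
teams.tag | sum_yr
E | 40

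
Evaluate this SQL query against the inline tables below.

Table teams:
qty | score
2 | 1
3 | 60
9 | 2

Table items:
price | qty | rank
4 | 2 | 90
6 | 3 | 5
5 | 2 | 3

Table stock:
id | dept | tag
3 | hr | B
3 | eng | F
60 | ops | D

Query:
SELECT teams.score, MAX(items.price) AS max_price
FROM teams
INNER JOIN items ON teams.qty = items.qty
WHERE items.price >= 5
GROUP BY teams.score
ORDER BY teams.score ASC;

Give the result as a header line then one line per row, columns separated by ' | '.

After JOIN items (3 rows):
teams.qty | teams.score | items.price | items.qty | items.rank
2 | 1 | 4 | 2 | 90
2 | 1 | 5 | 2 | 3
3 | 60 | 6 | 3 | 5
After WHERE (2 rows):
teams.qty | teams.score | items.price | items.qty | items.rank
2 | 1 | 5 | 2 | 3
3 | 60 | 6 | 3 | 5
After GROUP BY (2 rows):
teams.score | max_price
1 | 5
60 | 6
After ORDER BY (2 rows):
teams.score | max_price
1 | 5
60 | 6

== RESULT ==
teams.score | max_price
1 | 5
60 | 6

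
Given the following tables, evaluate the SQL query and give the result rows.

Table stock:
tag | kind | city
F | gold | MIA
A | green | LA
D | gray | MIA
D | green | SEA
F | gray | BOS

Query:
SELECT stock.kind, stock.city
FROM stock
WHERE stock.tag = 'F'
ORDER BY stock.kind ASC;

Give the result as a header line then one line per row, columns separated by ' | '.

== RESULT ==
stock.kind | stock.city
gold | MIA
gray | BOS

Derivation:
After WHERE (2 rows):
stock.tag | stock.kind | stock.city
F | gold | MIA
F | gray | BOS
After SELECT (2 rows):
stock.kind | stock.city
gold | MIA
gray | BOS
After ORDER BY (2 rows):
stock.kind | stock.city
gold | MIA
gray | BOS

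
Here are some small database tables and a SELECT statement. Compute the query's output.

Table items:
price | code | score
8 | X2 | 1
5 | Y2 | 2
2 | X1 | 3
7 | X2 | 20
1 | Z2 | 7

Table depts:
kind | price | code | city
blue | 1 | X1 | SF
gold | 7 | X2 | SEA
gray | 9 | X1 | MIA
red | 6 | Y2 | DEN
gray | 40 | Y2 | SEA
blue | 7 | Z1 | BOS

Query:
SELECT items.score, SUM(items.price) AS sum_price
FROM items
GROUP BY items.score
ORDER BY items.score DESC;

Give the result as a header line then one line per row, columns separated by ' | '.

After GROUP BY (5 rows):
items.score | sum_price
1 | 8
2 | 5
3 | 2
20 | 7
7 | 1
After ORDER BY (5 rows):
items.score | sum_price
20 | 7
7 | 1
3 | 2
2 | 5
1 | 8

== RESULT ==
items.score | sum_price
20 | 7
7 | 1
3 | 2
2 | 5
1 | 8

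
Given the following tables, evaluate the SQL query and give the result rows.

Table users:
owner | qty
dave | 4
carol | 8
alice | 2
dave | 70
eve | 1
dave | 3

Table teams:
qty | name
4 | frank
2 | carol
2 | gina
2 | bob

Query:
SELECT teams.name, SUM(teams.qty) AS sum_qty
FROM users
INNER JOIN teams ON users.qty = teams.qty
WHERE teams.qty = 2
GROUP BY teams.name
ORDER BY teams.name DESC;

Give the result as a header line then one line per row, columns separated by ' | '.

After JOIN teams (4 rows):
users.owner | users.qty | teams.qty | teams.name
dave | 4 | 4 | frank
alice | 2 | 2 | carol
alice | 2 | 2 | gina
alice | 2 | 2 | bob
After WHERE (3 rows):
users.owner | users.qty | teams.qty | teams.name
alice | 2 | 2 | carol
alice | 2 | 2 | gina
alice | 2 | 2 | bob
After GROUP BY (3 rows):
teams.name | sum_qty
carol | 2
gina | 2
bob | 2
After ORDER BY (3 rows):
teams.name | sum_qty
gina | 2
carol | 2
bob | 2

== RESULT ==
teams.name | sum_qty
gina | 2
carol | 2
bob | 2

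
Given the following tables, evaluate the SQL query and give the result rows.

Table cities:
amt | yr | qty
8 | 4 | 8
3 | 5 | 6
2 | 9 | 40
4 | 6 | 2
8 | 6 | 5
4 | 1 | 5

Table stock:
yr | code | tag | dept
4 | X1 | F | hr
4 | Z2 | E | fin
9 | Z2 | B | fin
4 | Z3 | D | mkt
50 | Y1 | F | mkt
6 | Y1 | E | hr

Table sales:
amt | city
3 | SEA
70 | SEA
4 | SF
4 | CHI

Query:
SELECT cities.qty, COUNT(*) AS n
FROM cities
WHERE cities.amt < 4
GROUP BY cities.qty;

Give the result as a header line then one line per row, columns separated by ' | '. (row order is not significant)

== RESULT ==
cities.qty | n
6 | 1
40 | 1

Derivation:
After WHERE (2 rows):
cities.amt | cities.yr | cities.qty
3 | 5 | 6
2 | 9 | 40
After GROUP BY (2 rows):
cities.qty | n
6 | 1
40 | 1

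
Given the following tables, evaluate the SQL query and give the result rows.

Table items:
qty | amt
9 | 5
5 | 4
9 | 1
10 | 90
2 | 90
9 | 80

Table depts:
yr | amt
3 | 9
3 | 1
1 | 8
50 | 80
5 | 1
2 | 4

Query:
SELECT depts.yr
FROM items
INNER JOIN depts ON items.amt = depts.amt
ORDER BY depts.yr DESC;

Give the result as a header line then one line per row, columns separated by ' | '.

After JOIN depts (4 rows):
items.qty | items.amt | depts.yr | depts.amt
5 | 4 | 2 | 4
9 | 1 | 3 | 1
9 | 1 | 5 | 1
9 | 80 | 50 | 80
After SELECT (4 rows):
depts.yr
2
3
5
50
After ORDER BY (4 rows):
depts.yr
50
5
3
2

== RESULT ==
depts.yr
50
5
3
2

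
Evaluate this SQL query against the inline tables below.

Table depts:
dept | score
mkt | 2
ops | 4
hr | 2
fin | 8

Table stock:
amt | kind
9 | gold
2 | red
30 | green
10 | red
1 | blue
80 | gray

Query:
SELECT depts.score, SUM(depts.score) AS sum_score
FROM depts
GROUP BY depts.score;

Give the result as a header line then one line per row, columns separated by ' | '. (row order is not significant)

After GROUP BY (3 rows):
depts.score | sum_score
2 | 4
4 | 4
8 | 8

== RESULT ==
depts.score | sum_score
2 | 4
4 | 4
8 | 8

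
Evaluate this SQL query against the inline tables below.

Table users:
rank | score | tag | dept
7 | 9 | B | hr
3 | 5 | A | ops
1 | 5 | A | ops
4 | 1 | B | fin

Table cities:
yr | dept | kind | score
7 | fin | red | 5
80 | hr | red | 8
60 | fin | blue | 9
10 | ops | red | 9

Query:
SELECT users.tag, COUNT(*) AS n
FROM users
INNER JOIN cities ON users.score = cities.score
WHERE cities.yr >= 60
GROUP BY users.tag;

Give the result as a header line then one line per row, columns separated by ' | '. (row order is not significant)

After JOIN cities (4 rows):
users.rank | users.score | users.tag | users.dept | cities.yr | cities.dept | cities.kind | cities.score
7 | 9 | B | hr | 60 | fin | blue | 9
7 | 9 | B | hr | 10 | ops | red | 9
3 | 5 | A | ops | 7 | fin | red | 5
1 | 5 | A | ops | 7 | fin | red | 5
After WHERE (1 rows):
users.rank | users.score | users.tag | users.dept | cities.yr | cities.dept | cities.kind | cities.score
7 | 9 | B | hr | 60 | fin | blue | 9
After GROUP BY (1 rows):
users.tag | n
B | 1

== RESULT ==
users.tag | n
B | 1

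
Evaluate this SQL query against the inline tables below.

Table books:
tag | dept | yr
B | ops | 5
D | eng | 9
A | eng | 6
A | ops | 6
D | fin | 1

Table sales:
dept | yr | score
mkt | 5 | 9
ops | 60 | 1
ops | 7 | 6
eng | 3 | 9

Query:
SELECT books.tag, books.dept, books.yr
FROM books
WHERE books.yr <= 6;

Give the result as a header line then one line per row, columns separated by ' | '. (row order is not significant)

== RESULT ==
books.tag | books.dept | books.yr
B | ops | 5
A | eng | 6
A | ops | 6
D | fin | 1

Derivation:
After WHERE (4 rows):
books.tag | books.dept | books.yr
B | ops | 5
A | eng | 6
A | ops | 6
D | fin | 1
After SELECT (4 rows):
books.tag | books.dept | books.yr
B | ops | 5
A | eng | 6
A | ops | 6
D | fin | 1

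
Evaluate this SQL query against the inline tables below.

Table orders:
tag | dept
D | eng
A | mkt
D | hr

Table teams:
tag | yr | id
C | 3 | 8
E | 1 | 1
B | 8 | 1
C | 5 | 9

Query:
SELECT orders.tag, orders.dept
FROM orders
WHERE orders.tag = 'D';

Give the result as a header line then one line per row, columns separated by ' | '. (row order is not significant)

After WHERE (2 rows):
orders.tag | orders.dept
D | eng
D | hr
After SELECT (2 rows):
orders.tag | orders.dept
D | eng
D | hr

== RESULT ==
orders.tag | orders.dept
D | eng
D | hr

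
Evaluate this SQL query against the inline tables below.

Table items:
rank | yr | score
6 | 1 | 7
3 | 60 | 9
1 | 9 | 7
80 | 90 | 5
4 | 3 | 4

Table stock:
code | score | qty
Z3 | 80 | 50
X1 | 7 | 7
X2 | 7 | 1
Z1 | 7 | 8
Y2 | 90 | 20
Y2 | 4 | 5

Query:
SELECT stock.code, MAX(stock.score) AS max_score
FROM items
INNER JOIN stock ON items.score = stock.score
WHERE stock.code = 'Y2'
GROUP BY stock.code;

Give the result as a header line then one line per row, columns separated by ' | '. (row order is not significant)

After JOIN stock (7 rows):
items.rank | items.yr | items.score | stock.code | stock.score | stock.qty
6 | 1 | 7 | X1 | 7 | 7
6 | 1 | 7 | X2 | 7 | 1
6 | 1 | 7 | Z1 | 7 | 8
1 | 9 | 7 | X1 | 7 | 7
1 | 9 | 7 | X2 | 7 | 1
1 | 9 | 7 | Z1 | 7 | 8
4 | 3 | 4 | Y2 | 4 | 5
After WHERE (1 rows):
items.rank | items.yr | items.score | stock.code | stock.score | stock.qty
4 | 3 | 4 | Y2 | 4 | 5
After GROUP BY (1 rows):
stock.code | max_score
Y2 | 4

== RESULT ==
stock.code | max_score
Y2 | 4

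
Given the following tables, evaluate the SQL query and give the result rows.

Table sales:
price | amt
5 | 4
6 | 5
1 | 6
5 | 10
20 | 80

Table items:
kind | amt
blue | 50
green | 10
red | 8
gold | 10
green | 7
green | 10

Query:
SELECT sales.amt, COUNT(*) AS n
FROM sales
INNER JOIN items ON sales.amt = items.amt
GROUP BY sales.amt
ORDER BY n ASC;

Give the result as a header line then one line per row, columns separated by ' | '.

After JOIN items (3 rows):
sales.price | sales.amt | items.kind | items.amt
5 | 10 | green | 10
5 | 10 | gold | 10
5 | 10 | green | 10
After GROUP BY (1 rows):
sales.amt | n
10 | 3
After ORDER BY (1 rows):
sales.amt | n
10 | 3

== RESULT ==
sales.amt | n
10 | 3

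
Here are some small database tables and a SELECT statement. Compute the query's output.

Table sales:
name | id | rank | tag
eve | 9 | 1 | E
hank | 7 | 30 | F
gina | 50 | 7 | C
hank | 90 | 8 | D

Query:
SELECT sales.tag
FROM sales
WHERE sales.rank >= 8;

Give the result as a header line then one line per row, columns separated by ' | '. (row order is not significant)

== RESULT ==
sales.tag
F
D

Derivation:
After WHERE (2 rows):
sales.name | sales.id | sales.rank | sales.tag
hank | 7 | 30 | F
hank | 90 | 8 | D
After SELECT (2 rows):
sales.tag
F
D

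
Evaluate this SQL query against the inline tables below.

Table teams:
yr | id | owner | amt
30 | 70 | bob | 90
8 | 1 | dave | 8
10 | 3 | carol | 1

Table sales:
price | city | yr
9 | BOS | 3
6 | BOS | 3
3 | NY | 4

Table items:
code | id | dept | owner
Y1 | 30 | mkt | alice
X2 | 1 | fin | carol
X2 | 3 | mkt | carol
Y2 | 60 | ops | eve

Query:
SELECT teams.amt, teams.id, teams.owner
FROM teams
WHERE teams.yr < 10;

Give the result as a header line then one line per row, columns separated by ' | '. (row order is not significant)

After WHERE (1 rows):
teams.yr | teams.id | teams.owner | teams.amt
8 | 1 | dave | 8
After SELECT (1 rows):
teams.amt | teams.id | teams.owner
8 | 1 | dave

== RESULT ==
teams.amt | teams.id | teams.owner
8 | 1 | dave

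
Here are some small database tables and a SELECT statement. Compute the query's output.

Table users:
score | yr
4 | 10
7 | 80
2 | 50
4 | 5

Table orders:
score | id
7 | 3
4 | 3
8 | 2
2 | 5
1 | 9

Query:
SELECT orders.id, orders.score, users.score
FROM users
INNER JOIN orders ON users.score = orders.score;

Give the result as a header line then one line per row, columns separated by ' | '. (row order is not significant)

After JOIN orders (4 rows):
users.score | users.yr | orders.score | orders.id
4 | 10 | 4 | 3
7 | 80 | 7 | 3
2 | 50 | 2 | 5
4 | 5 | 4 | 3
After SELECT (4 rows):
orders.id | orders.score | users.score
3 | 4 | 4
3 | 7 | 7
5 | 2 | 2
3 | 4 | 4

== RESULT ==
orders.id | orders.score | users.score
3 | 4 | 4
3 | 7 | 7
5 | 2 | 2
3 | 4 | 4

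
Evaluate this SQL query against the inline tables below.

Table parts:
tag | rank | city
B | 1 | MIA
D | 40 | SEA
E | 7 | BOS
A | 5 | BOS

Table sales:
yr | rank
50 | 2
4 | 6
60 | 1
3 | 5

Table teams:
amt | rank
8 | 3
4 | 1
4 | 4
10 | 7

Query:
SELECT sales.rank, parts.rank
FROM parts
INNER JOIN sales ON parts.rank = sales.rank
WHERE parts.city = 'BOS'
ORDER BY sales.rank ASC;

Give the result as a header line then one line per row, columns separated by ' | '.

== RESULT ==
sales.rank | parts.rank
5 | 5

Derivation:
After JOIN sales (2 rows):
parts.tag | parts.rank | parts.city | sales.yr | sales.rank
B | 1 | MIA | 60 | 1
A | 5 | BOS | 3 | 5
After WHERE (1 rows):
parts.tag | parts.rank | parts.city | sales.yr | sales.rank
A | 5 | BOS | 3 | 5
After SELECT (1 rows):
sales.rank | parts.rank
5 | 5
After ORDER BY (1 rows):
sales.rank | parts.rank
5 | 5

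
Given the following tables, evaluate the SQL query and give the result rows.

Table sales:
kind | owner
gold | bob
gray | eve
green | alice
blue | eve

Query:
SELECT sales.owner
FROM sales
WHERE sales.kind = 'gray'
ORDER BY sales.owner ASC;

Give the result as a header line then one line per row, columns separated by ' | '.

== RESULT ==
sales.owner
eve

Derivation:
After WHERE (1 rows):
sales.kind | sales.owner
gray | eve
After SELECT (1 rows):
sales.owner
eve
After ORDER BY (1 rows):
sales.owner
eve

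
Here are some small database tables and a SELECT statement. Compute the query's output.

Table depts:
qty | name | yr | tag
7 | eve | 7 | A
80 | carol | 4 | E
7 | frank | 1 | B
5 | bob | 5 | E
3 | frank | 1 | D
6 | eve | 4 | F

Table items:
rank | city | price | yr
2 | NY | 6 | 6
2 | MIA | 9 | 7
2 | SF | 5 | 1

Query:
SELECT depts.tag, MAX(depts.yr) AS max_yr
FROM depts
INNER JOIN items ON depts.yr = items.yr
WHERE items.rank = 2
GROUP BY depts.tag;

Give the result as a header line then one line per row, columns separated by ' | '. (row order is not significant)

After JOIN items (3 rows):
depts.qty | depts.name | depts.yr | depts.tag | items.rank | items.city | items.price | items.yr
7 | eve | 7 | A | 2 | MIA | 9 | 7
7 | frank | 1 | B | 2 | SF | 5 | 1
3 | frank | 1 | D | 2 | SF | 5 | 1
After WHERE (3 rows):
depts.qty | depts.name | depts.yr | depts.tag | items.rank | items.city | items.price | items.yr
7 | eve | 7 | A | 2 | MIA | 9 | 7
7 | frank | 1 | B | 2 | SF | 5 | 1
3 | frank | 1 | D | 2 | SF | 5 | 1
After GROUP BY (3 rows):
depts.tag | max_yr
A | 7
B | 1
D | 1

== RESULT ==
depts.tag | max_yr
A | 7
B | 1
D | 1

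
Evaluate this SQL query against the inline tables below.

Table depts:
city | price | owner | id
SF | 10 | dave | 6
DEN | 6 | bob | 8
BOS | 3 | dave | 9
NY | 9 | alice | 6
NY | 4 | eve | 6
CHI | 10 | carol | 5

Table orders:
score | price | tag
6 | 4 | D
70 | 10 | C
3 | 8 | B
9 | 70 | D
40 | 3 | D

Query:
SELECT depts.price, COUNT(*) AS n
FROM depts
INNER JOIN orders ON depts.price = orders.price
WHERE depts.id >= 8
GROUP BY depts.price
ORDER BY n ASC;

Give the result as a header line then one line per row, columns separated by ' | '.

After JOIN orders (4 rows):
depts.city | depts.price | depts.owner | depts.id | orders.score | orders.price | orders.tag
SF | 10 | dave | 6 | 70 | 10 | C
BOS | 3 | dave | 9 | 40 | 3 | D
NY | 4 | eve | 6 | 6 | 4 | D
CHI | 10 | carol | 5 | 70 | 10 | C
After WHERE (1 rows):
depts.city | depts.price | depts.owner | depts.id | orders.score | orders.price | orders.tag
BOS | 3 | dave | 9 | 40 | 3 | D
After GROUP BY (1 rows):
depts.price | n
3 | 1
After ORDER BY (1 rows):
depts.price | n
3 | 1

== RESULT ==
depts.price | n
3 | 1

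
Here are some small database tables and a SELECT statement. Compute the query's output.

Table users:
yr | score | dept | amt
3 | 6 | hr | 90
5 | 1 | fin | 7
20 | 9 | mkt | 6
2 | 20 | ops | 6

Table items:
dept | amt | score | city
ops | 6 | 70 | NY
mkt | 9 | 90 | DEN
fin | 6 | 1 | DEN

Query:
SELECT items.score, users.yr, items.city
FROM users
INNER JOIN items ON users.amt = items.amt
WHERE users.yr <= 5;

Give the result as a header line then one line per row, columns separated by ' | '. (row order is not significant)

After JOIN items (4 rows):
users.yr | users.score | users.dept | users.amt | items.dept | items.amt | items.score | items.city
20 | 9 | mkt | 6 | ops | 6 | 70 | NY
20 | 9 | mkt | 6 | fin | 6 | 1 | DEN
2 | 20 | ops | 6 | ops | 6 | 70 | NY
2 | 20 | ops | 6 | fin | 6 | 1 | DEN
After WHERE (2 rows):
users.yr | users.score | users.dept | users.amt | items.dept | items.amt | items.score | items.city
2 | 20 | ops | 6 | ops | 6 | 70 | NY
2 | 20 | ops | 6 | fin | 6 | 1 | DEN
After SELECT (2 rows):
items.score | users.yr | items.city
70 | 2 | NY
1 | 2 | DEN

== RESULT ==
items.score | users.yr | items.city
70 | 2 | NY
1 | 2 | DEN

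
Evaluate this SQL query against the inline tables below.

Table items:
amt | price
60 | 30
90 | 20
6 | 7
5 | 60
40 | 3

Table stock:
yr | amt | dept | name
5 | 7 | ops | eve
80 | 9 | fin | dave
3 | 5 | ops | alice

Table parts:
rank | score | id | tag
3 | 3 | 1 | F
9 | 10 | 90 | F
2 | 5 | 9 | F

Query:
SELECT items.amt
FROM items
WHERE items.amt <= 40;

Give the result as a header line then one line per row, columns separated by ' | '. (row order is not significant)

After WHERE (3 rows):
items.amt | items.price
6 | 7
5 | 60
40 | 3
After SELECT (3 rows):
items.amt
6
5
40

== RESULT ==
items.amt
6
5
40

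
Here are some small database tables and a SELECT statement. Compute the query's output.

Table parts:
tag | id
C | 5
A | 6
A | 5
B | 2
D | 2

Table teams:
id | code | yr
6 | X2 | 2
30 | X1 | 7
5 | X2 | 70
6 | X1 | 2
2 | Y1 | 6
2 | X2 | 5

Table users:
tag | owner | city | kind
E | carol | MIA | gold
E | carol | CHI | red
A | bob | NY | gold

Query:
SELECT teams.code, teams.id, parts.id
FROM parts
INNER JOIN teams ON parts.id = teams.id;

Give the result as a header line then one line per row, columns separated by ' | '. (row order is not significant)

== RESULT ==
teams.code | teams.id | parts.id
X2 | 5 | 5
X2 | 6 | 6
X1 | 6 | 6
X2 | 5 | 5
Y1 | 2 | 2
X2 | 2 | 2
Y1 | 2 | 2
X2 | 2 | 2

Derivation:
After JOIN teams (8 rows):
parts.tag | parts.id | teams.id | teams.code | teams.yr
C | 5 | 5 | X2 | 70
A | 6 | 6 | X2 | 2
A | 6 | 6 | X1 | 2
A | 5 | 5 | X2 | 70
B | 2 | 2 | Y1 | 6
B | 2 | 2 | X2 | 5
D | 2 | 2 | Y1 | 6
D | 2 | 2 | X2 | 5
After SELECT (8 rows):
teams.code | teams.id | parts.id
X2 | 5 | 5
X2 | 6 | 6
X1 | 6 | 6
X2 | 5 | 5
Y1 | 2 | 2
X2 | 2 | 2
Y1 | 2 | 2
X2 | 2 | 2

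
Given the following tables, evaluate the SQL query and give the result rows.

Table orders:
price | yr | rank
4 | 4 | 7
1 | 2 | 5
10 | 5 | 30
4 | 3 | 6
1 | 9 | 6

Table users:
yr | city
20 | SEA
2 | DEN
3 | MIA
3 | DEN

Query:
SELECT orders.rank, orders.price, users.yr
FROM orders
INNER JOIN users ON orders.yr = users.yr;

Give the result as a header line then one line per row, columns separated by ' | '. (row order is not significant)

After JOIN users (3 rows):
orders.price | orders.yr | orders.rank | users.yr | users.city
1 | 2 | 5 | 2 | DEN
4 | 3 | 6 | 3 | MIA
4 | 3 | 6 | 3 | DEN
After SELECT (3 rows):
orders.rank | orders.price | users.yr
5 | 1 | 2
6 | 4 | 3
6 | 4 | 3

== RESULT ==
orders.rank | orders.price | users.yr
5 | 1 | 2
6 | 4 | 3
6 | 4 | 3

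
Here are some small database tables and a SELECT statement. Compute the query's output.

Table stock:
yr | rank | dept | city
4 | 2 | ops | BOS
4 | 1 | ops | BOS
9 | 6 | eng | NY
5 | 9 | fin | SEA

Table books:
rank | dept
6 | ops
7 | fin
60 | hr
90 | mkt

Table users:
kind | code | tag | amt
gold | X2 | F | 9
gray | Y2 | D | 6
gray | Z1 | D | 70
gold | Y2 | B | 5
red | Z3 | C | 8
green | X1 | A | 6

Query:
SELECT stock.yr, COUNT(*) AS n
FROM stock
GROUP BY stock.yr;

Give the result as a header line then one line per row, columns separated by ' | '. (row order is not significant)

After GROUP BY (3 rows):
stock.yr | n
4 | 2
9 | 1
5 | 1

== RESULT ==
stock.yr | n
4 | 2
9 | 1
5 | 1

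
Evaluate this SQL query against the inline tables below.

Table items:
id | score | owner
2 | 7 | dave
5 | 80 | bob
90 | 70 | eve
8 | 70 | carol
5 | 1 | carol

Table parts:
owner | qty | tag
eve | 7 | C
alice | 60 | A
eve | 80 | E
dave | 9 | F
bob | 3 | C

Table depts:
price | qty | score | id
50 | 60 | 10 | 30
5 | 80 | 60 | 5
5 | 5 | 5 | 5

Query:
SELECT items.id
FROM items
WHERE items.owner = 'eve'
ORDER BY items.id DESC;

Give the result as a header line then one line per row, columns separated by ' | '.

After WHERE (1 rows):
items.id | items.score | items.owner
90 | 70 | eve
After SELECT (1 rows):
items.id
90
After ORDER BY (1 rows):
items.id
90

== RESULT ==
items.id
90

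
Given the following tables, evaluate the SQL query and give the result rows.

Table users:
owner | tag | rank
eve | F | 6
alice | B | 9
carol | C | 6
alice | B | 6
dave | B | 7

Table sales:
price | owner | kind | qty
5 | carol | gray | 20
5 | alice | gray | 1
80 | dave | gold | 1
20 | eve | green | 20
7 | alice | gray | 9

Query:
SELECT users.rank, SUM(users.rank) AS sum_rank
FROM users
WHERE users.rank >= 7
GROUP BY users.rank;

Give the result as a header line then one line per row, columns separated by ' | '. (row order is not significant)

== RESULT ==
users.rank | sum_rank
9 | 9
7 | 7

Derivation:
After WHERE (2 rows):
users.owner | users.tag | users.rank
alice | B | 9
dave | B | 7
After GROUP BY (2 rows):
users.rank | sum_rank
9 | 9
7 | 7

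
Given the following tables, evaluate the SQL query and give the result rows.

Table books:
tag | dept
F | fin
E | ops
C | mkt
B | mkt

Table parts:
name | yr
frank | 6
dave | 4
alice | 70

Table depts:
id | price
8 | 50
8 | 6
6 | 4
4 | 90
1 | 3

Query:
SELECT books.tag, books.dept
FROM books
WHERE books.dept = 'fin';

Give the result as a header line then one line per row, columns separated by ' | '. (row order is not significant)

== RESULT ==
books.tag | books.dept
F | fin

Derivation:
After WHERE (1 rows):
books.tag | books.dept
F | fin
After SELECT (1 rows):
books.tag | books.dept
F | fin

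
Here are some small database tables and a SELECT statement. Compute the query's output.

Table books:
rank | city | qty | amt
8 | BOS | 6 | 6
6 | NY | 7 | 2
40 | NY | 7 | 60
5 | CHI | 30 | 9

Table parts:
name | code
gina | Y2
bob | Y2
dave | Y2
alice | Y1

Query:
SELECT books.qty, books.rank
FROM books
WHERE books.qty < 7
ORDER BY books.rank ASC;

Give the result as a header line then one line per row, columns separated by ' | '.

After WHERE (1 rows):
books.rank | books.city | books.qty | books.amt
8 | BOS | 6 | 6
After SELECT (1 rows):
books.qty | books.rank
6 | 8
After ORDER BY (1 rows):
books.qty | books.rank
6 | 8

== RESULT ==
books.qty | books.rank
6 | 8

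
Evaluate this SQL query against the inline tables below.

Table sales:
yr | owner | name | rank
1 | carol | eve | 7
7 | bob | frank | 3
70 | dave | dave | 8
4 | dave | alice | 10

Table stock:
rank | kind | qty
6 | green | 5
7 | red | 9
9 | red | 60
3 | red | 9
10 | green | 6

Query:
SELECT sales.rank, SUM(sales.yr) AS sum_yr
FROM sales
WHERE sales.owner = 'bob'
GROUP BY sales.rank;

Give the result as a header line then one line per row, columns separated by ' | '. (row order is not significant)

== RESULT ==
sales.rank | sum_yr
3 | 7

Derivation:
After WHERE (1 rows):
sales.yr | sales.owner | sales.name | sales.rank
7 | bob | frank | 3
After GROUP BY (1 rows):
sales.rank | sum_yr
3 | 7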